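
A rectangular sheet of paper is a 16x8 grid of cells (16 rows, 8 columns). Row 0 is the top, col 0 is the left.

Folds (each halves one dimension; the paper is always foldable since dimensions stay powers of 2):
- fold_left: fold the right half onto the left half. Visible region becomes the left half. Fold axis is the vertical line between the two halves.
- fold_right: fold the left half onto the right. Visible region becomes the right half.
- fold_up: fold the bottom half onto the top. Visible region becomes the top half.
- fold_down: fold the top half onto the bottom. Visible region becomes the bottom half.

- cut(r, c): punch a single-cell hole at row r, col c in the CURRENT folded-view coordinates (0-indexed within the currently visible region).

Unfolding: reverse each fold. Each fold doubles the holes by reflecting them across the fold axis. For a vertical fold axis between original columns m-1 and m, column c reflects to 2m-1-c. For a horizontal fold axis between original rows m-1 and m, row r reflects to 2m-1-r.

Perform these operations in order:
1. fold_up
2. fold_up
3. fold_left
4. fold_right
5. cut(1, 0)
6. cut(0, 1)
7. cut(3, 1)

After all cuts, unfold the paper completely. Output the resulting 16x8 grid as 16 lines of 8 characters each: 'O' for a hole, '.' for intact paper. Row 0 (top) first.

Op 1 fold_up: fold axis h@8; visible region now rows[0,8) x cols[0,8) = 8x8
Op 2 fold_up: fold axis h@4; visible region now rows[0,4) x cols[0,8) = 4x8
Op 3 fold_left: fold axis v@4; visible region now rows[0,4) x cols[0,4) = 4x4
Op 4 fold_right: fold axis v@2; visible region now rows[0,4) x cols[2,4) = 4x2
Op 5 cut(1, 0): punch at orig (1,2); cuts so far [(1, 2)]; region rows[0,4) x cols[2,4) = 4x2
Op 6 cut(0, 1): punch at orig (0,3); cuts so far [(0, 3), (1, 2)]; region rows[0,4) x cols[2,4) = 4x2
Op 7 cut(3, 1): punch at orig (3,3); cuts so far [(0, 3), (1, 2), (3, 3)]; region rows[0,4) x cols[2,4) = 4x2
Unfold 1 (reflect across v@2): 6 holes -> [(0, 0), (0, 3), (1, 1), (1, 2), (3, 0), (3, 3)]
Unfold 2 (reflect across v@4): 12 holes -> [(0, 0), (0, 3), (0, 4), (0, 7), (1, 1), (1, 2), (1, 5), (1, 6), (3, 0), (3, 3), (3, 4), (3, 7)]
Unfold 3 (reflect across h@4): 24 holes -> [(0, 0), (0, 3), (0, 4), (0, 7), (1, 1), (1, 2), (1, 5), (1, 6), (3, 0), (3, 3), (3, 4), (3, 7), (4, 0), (4, 3), (4, 4), (4, 7), (6, 1), (6, 2), (6, 5), (6, 6), (7, 0), (7, 3), (7, 4), (7, 7)]
Unfold 4 (reflect across h@8): 48 holes -> [(0, 0), (0, 3), (0, 4), (0, 7), (1, 1), (1, 2), (1, 5), (1, 6), (3, 0), (3, 3), (3, 4), (3, 7), (4, 0), (4, 3), (4, 4), (4, 7), (6, 1), (6, 2), (6, 5), (6, 6), (7, 0), (7, 3), (7, 4), (7, 7), (8, 0), (8, 3), (8, 4), (8, 7), (9, 1), (9, 2), (9, 5), (9, 6), (11, 0), (11, 3), (11, 4), (11, 7), (12, 0), (12, 3), (12, 4), (12, 7), (14, 1), (14, 2), (14, 5), (14, 6), (15, 0), (15, 3), (15, 4), (15, 7)]

Answer: O..OO..O
.OO..OO.
........
O..OO..O
O..OO..O
........
.OO..OO.
O..OO..O
O..OO..O
.OO..OO.
........
O..OO..O
O..OO..O
........
.OO..OO.
O..OO..O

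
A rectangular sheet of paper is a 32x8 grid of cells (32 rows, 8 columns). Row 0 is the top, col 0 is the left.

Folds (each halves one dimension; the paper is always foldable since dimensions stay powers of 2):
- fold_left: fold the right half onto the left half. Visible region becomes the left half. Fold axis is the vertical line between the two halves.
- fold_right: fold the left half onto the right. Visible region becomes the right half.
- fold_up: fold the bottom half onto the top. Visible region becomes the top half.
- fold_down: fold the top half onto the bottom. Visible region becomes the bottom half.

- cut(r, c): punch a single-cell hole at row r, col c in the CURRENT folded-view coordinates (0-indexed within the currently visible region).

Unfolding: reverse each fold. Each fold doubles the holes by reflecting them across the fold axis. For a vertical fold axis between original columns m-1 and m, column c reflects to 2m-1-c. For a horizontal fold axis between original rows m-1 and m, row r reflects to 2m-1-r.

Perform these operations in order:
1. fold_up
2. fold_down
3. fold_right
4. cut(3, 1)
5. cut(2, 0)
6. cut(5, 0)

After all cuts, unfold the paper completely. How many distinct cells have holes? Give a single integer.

Op 1 fold_up: fold axis h@16; visible region now rows[0,16) x cols[0,8) = 16x8
Op 2 fold_down: fold axis h@8; visible region now rows[8,16) x cols[0,8) = 8x8
Op 3 fold_right: fold axis v@4; visible region now rows[8,16) x cols[4,8) = 8x4
Op 4 cut(3, 1): punch at orig (11,5); cuts so far [(11, 5)]; region rows[8,16) x cols[4,8) = 8x4
Op 5 cut(2, 0): punch at orig (10,4); cuts so far [(10, 4), (11, 5)]; region rows[8,16) x cols[4,8) = 8x4
Op 6 cut(5, 0): punch at orig (13,4); cuts so far [(10, 4), (11, 5), (13, 4)]; region rows[8,16) x cols[4,8) = 8x4
Unfold 1 (reflect across v@4): 6 holes -> [(10, 3), (10, 4), (11, 2), (11, 5), (13, 3), (13, 4)]
Unfold 2 (reflect across h@8): 12 holes -> [(2, 3), (2, 4), (4, 2), (4, 5), (5, 3), (5, 4), (10, 3), (10, 4), (11, 2), (11, 5), (13, 3), (13, 4)]
Unfold 3 (reflect across h@16): 24 holes -> [(2, 3), (2, 4), (4, 2), (4, 5), (5, 3), (5, 4), (10, 3), (10, 4), (11, 2), (11, 5), (13, 3), (13, 4), (18, 3), (18, 4), (20, 2), (20, 5), (21, 3), (21, 4), (26, 3), (26, 4), (27, 2), (27, 5), (29, 3), (29, 4)]

Answer: 24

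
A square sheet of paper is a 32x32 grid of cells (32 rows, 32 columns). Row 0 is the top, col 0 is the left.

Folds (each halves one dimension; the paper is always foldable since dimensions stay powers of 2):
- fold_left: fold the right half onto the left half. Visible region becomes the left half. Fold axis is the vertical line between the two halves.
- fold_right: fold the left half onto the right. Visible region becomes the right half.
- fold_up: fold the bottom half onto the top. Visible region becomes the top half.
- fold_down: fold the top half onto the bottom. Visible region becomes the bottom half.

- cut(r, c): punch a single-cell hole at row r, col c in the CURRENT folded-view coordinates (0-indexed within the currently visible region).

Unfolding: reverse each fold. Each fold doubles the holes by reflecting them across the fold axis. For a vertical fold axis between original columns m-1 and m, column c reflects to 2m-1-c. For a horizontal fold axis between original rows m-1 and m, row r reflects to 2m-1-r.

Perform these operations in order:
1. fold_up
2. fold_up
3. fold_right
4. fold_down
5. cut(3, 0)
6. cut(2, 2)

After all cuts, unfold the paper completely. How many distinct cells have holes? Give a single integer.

Op 1 fold_up: fold axis h@16; visible region now rows[0,16) x cols[0,32) = 16x32
Op 2 fold_up: fold axis h@8; visible region now rows[0,8) x cols[0,32) = 8x32
Op 3 fold_right: fold axis v@16; visible region now rows[0,8) x cols[16,32) = 8x16
Op 4 fold_down: fold axis h@4; visible region now rows[4,8) x cols[16,32) = 4x16
Op 5 cut(3, 0): punch at orig (7,16); cuts so far [(7, 16)]; region rows[4,8) x cols[16,32) = 4x16
Op 6 cut(2, 2): punch at orig (6,18); cuts so far [(6, 18), (7, 16)]; region rows[4,8) x cols[16,32) = 4x16
Unfold 1 (reflect across h@4): 4 holes -> [(0, 16), (1, 18), (6, 18), (7, 16)]
Unfold 2 (reflect across v@16): 8 holes -> [(0, 15), (0, 16), (1, 13), (1, 18), (6, 13), (6, 18), (7, 15), (7, 16)]
Unfold 3 (reflect across h@8): 16 holes -> [(0, 15), (0, 16), (1, 13), (1, 18), (6, 13), (6, 18), (7, 15), (7, 16), (8, 15), (8, 16), (9, 13), (9, 18), (14, 13), (14, 18), (15, 15), (15, 16)]
Unfold 4 (reflect across h@16): 32 holes -> [(0, 15), (0, 16), (1, 13), (1, 18), (6, 13), (6, 18), (7, 15), (7, 16), (8, 15), (8, 16), (9, 13), (9, 18), (14, 13), (14, 18), (15, 15), (15, 16), (16, 15), (16, 16), (17, 13), (17, 18), (22, 13), (22, 18), (23, 15), (23, 16), (24, 15), (24, 16), (25, 13), (25, 18), (30, 13), (30, 18), (31, 15), (31, 16)]

Answer: 32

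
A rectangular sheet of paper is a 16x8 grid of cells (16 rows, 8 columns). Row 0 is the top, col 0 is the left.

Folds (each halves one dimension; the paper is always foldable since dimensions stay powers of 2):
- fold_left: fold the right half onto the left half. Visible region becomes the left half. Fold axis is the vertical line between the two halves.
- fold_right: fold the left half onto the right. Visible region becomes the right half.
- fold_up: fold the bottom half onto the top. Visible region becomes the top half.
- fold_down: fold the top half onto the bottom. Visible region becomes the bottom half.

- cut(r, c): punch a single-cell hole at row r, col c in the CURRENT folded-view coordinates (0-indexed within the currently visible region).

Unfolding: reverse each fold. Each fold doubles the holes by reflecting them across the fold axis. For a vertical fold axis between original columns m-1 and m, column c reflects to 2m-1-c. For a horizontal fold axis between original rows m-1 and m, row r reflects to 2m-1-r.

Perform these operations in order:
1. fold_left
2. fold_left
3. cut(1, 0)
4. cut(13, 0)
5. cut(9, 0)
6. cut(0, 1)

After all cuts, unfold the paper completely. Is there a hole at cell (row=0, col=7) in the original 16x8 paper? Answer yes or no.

Op 1 fold_left: fold axis v@4; visible region now rows[0,16) x cols[0,4) = 16x4
Op 2 fold_left: fold axis v@2; visible region now rows[0,16) x cols[0,2) = 16x2
Op 3 cut(1, 0): punch at orig (1,0); cuts so far [(1, 0)]; region rows[0,16) x cols[0,2) = 16x2
Op 4 cut(13, 0): punch at orig (13,0); cuts so far [(1, 0), (13, 0)]; region rows[0,16) x cols[0,2) = 16x2
Op 5 cut(9, 0): punch at orig (9,0); cuts so far [(1, 0), (9, 0), (13, 0)]; region rows[0,16) x cols[0,2) = 16x2
Op 6 cut(0, 1): punch at orig (0,1); cuts so far [(0, 1), (1, 0), (9, 0), (13, 0)]; region rows[0,16) x cols[0,2) = 16x2
Unfold 1 (reflect across v@2): 8 holes -> [(0, 1), (0, 2), (1, 0), (1, 3), (9, 0), (9, 3), (13, 0), (13, 3)]
Unfold 2 (reflect across v@4): 16 holes -> [(0, 1), (0, 2), (0, 5), (0, 6), (1, 0), (1, 3), (1, 4), (1, 7), (9, 0), (9, 3), (9, 4), (9, 7), (13, 0), (13, 3), (13, 4), (13, 7)]
Holes: [(0, 1), (0, 2), (0, 5), (0, 6), (1, 0), (1, 3), (1, 4), (1, 7), (9, 0), (9, 3), (9, 4), (9, 7), (13, 0), (13, 3), (13, 4), (13, 7)]

Answer: no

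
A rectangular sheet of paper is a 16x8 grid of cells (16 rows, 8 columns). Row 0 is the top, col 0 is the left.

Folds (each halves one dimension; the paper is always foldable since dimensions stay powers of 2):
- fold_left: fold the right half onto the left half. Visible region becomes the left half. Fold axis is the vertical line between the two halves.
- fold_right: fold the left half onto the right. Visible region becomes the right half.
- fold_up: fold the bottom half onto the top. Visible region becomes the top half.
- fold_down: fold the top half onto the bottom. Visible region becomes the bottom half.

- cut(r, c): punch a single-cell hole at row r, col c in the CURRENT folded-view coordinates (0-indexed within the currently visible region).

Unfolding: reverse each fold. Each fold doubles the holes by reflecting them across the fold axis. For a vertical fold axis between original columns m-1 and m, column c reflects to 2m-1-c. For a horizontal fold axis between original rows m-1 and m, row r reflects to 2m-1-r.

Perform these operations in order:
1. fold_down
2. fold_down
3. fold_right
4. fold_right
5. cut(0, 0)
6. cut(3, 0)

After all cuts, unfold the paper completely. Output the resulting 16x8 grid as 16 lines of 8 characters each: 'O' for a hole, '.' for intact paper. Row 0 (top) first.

Answer: .OO..OO.
........
........
.OO..OO.
.OO..OO.
........
........
.OO..OO.
.OO..OO.
........
........
.OO..OO.
.OO..OO.
........
........
.OO..OO.

Derivation:
Op 1 fold_down: fold axis h@8; visible region now rows[8,16) x cols[0,8) = 8x8
Op 2 fold_down: fold axis h@12; visible region now rows[12,16) x cols[0,8) = 4x8
Op 3 fold_right: fold axis v@4; visible region now rows[12,16) x cols[4,8) = 4x4
Op 4 fold_right: fold axis v@6; visible region now rows[12,16) x cols[6,8) = 4x2
Op 5 cut(0, 0): punch at orig (12,6); cuts so far [(12, 6)]; region rows[12,16) x cols[6,8) = 4x2
Op 6 cut(3, 0): punch at orig (15,6); cuts so far [(12, 6), (15, 6)]; region rows[12,16) x cols[6,8) = 4x2
Unfold 1 (reflect across v@6): 4 holes -> [(12, 5), (12, 6), (15, 5), (15, 6)]
Unfold 2 (reflect across v@4): 8 holes -> [(12, 1), (12, 2), (12, 5), (12, 6), (15, 1), (15, 2), (15, 5), (15, 6)]
Unfold 3 (reflect across h@12): 16 holes -> [(8, 1), (8, 2), (8, 5), (8, 6), (11, 1), (11, 2), (11, 5), (11, 6), (12, 1), (12, 2), (12, 5), (12, 6), (15, 1), (15, 2), (15, 5), (15, 6)]
Unfold 4 (reflect across h@8): 32 holes -> [(0, 1), (0, 2), (0, 5), (0, 6), (3, 1), (3, 2), (3, 5), (3, 6), (4, 1), (4, 2), (4, 5), (4, 6), (7, 1), (7, 2), (7, 5), (7, 6), (8, 1), (8, 2), (8, 5), (8, 6), (11, 1), (11, 2), (11, 5), (11, 6), (12, 1), (12, 2), (12, 5), (12, 6), (15, 1), (15, 2), (15, 5), (15, 6)]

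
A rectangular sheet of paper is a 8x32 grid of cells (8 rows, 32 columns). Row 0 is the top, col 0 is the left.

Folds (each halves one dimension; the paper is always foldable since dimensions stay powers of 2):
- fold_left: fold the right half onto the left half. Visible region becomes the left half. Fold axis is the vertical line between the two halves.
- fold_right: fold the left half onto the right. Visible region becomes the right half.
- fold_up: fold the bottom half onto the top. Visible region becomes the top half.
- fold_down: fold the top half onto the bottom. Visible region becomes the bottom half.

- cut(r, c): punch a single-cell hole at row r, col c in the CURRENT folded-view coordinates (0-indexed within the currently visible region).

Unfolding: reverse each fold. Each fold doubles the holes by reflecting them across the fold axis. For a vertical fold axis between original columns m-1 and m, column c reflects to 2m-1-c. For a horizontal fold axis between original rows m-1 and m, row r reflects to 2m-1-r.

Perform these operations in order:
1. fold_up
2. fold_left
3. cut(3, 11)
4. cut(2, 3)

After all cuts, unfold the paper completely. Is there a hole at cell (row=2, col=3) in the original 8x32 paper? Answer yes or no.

Op 1 fold_up: fold axis h@4; visible region now rows[0,4) x cols[0,32) = 4x32
Op 2 fold_left: fold axis v@16; visible region now rows[0,4) x cols[0,16) = 4x16
Op 3 cut(3, 11): punch at orig (3,11); cuts so far [(3, 11)]; region rows[0,4) x cols[0,16) = 4x16
Op 4 cut(2, 3): punch at orig (2,3); cuts so far [(2, 3), (3, 11)]; region rows[0,4) x cols[0,16) = 4x16
Unfold 1 (reflect across v@16): 4 holes -> [(2, 3), (2, 28), (3, 11), (3, 20)]
Unfold 2 (reflect across h@4): 8 holes -> [(2, 3), (2, 28), (3, 11), (3, 20), (4, 11), (4, 20), (5, 3), (5, 28)]
Holes: [(2, 3), (2, 28), (3, 11), (3, 20), (4, 11), (4, 20), (5, 3), (5, 28)]

Answer: yes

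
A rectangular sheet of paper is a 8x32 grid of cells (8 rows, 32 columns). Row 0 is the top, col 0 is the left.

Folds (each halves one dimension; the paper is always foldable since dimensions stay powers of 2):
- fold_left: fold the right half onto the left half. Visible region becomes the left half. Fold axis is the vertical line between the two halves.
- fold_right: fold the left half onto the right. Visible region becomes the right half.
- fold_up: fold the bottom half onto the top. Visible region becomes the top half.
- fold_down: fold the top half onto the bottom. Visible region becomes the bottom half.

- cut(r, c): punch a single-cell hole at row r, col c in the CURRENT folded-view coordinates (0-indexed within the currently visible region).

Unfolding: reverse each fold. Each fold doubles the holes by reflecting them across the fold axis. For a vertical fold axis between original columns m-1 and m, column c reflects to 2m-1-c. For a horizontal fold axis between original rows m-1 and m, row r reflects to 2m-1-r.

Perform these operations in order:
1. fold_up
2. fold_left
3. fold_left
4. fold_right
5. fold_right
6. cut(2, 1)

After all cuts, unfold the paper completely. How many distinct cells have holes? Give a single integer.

Op 1 fold_up: fold axis h@4; visible region now rows[0,4) x cols[0,32) = 4x32
Op 2 fold_left: fold axis v@16; visible region now rows[0,4) x cols[0,16) = 4x16
Op 3 fold_left: fold axis v@8; visible region now rows[0,4) x cols[0,8) = 4x8
Op 4 fold_right: fold axis v@4; visible region now rows[0,4) x cols[4,8) = 4x4
Op 5 fold_right: fold axis v@6; visible region now rows[0,4) x cols[6,8) = 4x2
Op 6 cut(2, 1): punch at orig (2,7); cuts so far [(2, 7)]; region rows[0,4) x cols[6,8) = 4x2
Unfold 1 (reflect across v@6): 2 holes -> [(2, 4), (2, 7)]
Unfold 2 (reflect across v@4): 4 holes -> [(2, 0), (2, 3), (2, 4), (2, 7)]
Unfold 3 (reflect across v@8): 8 holes -> [(2, 0), (2, 3), (2, 4), (2, 7), (2, 8), (2, 11), (2, 12), (2, 15)]
Unfold 4 (reflect across v@16): 16 holes -> [(2, 0), (2, 3), (2, 4), (2, 7), (2, 8), (2, 11), (2, 12), (2, 15), (2, 16), (2, 19), (2, 20), (2, 23), (2, 24), (2, 27), (2, 28), (2, 31)]
Unfold 5 (reflect across h@4): 32 holes -> [(2, 0), (2, 3), (2, 4), (2, 7), (2, 8), (2, 11), (2, 12), (2, 15), (2, 16), (2, 19), (2, 20), (2, 23), (2, 24), (2, 27), (2, 28), (2, 31), (5, 0), (5, 3), (5, 4), (5, 7), (5, 8), (5, 11), (5, 12), (5, 15), (5, 16), (5, 19), (5, 20), (5, 23), (5, 24), (5, 27), (5, 28), (5, 31)]

Answer: 32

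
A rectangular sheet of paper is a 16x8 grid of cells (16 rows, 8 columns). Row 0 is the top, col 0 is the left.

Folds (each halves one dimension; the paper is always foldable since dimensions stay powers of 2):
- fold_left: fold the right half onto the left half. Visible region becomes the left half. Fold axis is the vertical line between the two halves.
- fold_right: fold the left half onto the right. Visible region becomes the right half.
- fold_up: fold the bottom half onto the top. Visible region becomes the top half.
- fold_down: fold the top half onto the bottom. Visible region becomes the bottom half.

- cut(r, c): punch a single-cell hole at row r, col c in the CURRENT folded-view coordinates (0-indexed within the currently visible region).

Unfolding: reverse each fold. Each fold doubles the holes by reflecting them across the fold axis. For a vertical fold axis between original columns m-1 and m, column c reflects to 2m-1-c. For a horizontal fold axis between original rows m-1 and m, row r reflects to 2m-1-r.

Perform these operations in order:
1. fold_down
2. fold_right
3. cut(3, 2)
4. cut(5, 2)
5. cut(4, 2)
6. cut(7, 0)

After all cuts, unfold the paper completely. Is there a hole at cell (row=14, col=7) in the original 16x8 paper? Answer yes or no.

Answer: no

Derivation:
Op 1 fold_down: fold axis h@8; visible region now rows[8,16) x cols[0,8) = 8x8
Op 2 fold_right: fold axis v@4; visible region now rows[8,16) x cols[4,8) = 8x4
Op 3 cut(3, 2): punch at orig (11,6); cuts so far [(11, 6)]; region rows[8,16) x cols[4,8) = 8x4
Op 4 cut(5, 2): punch at orig (13,6); cuts so far [(11, 6), (13, 6)]; region rows[8,16) x cols[4,8) = 8x4
Op 5 cut(4, 2): punch at orig (12,6); cuts so far [(11, 6), (12, 6), (13, 6)]; region rows[8,16) x cols[4,8) = 8x4
Op 6 cut(7, 0): punch at orig (15,4); cuts so far [(11, 6), (12, 6), (13, 6), (15, 4)]; region rows[8,16) x cols[4,8) = 8x4
Unfold 1 (reflect across v@4): 8 holes -> [(11, 1), (11, 6), (12, 1), (12, 6), (13, 1), (13, 6), (15, 3), (15, 4)]
Unfold 2 (reflect across h@8): 16 holes -> [(0, 3), (0, 4), (2, 1), (2, 6), (3, 1), (3, 6), (4, 1), (4, 6), (11, 1), (11, 6), (12, 1), (12, 6), (13, 1), (13, 6), (15, 3), (15, 4)]
Holes: [(0, 3), (0, 4), (2, 1), (2, 6), (3, 1), (3, 6), (4, 1), (4, 6), (11, 1), (11, 6), (12, 1), (12, 6), (13, 1), (13, 6), (15, 3), (15, 4)]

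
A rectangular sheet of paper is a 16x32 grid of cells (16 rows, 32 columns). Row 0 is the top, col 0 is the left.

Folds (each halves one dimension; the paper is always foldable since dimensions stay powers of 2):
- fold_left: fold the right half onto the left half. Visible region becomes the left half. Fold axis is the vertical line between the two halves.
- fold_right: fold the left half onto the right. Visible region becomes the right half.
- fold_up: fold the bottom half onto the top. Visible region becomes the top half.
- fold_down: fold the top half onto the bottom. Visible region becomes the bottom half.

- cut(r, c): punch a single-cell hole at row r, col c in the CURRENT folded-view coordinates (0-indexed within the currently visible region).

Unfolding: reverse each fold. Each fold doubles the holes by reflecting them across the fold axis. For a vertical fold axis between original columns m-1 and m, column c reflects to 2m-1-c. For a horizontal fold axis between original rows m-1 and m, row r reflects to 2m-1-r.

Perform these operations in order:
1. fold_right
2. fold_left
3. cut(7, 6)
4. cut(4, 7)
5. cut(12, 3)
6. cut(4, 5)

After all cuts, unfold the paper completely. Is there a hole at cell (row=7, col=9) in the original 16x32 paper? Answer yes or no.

Answer: yes

Derivation:
Op 1 fold_right: fold axis v@16; visible region now rows[0,16) x cols[16,32) = 16x16
Op 2 fold_left: fold axis v@24; visible region now rows[0,16) x cols[16,24) = 16x8
Op 3 cut(7, 6): punch at orig (7,22); cuts so far [(7, 22)]; region rows[0,16) x cols[16,24) = 16x8
Op 4 cut(4, 7): punch at orig (4,23); cuts so far [(4, 23), (7, 22)]; region rows[0,16) x cols[16,24) = 16x8
Op 5 cut(12, 3): punch at orig (12,19); cuts so far [(4, 23), (7, 22), (12, 19)]; region rows[0,16) x cols[16,24) = 16x8
Op 6 cut(4, 5): punch at orig (4,21); cuts so far [(4, 21), (4, 23), (7, 22), (12, 19)]; region rows[0,16) x cols[16,24) = 16x8
Unfold 1 (reflect across v@24): 8 holes -> [(4, 21), (4, 23), (4, 24), (4, 26), (7, 22), (7, 25), (12, 19), (12, 28)]
Unfold 2 (reflect across v@16): 16 holes -> [(4, 5), (4, 7), (4, 8), (4, 10), (4, 21), (4, 23), (4, 24), (4, 26), (7, 6), (7, 9), (7, 22), (7, 25), (12, 3), (12, 12), (12, 19), (12, 28)]
Holes: [(4, 5), (4, 7), (4, 8), (4, 10), (4, 21), (4, 23), (4, 24), (4, 26), (7, 6), (7, 9), (7, 22), (7, 25), (12, 3), (12, 12), (12, 19), (12, 28)]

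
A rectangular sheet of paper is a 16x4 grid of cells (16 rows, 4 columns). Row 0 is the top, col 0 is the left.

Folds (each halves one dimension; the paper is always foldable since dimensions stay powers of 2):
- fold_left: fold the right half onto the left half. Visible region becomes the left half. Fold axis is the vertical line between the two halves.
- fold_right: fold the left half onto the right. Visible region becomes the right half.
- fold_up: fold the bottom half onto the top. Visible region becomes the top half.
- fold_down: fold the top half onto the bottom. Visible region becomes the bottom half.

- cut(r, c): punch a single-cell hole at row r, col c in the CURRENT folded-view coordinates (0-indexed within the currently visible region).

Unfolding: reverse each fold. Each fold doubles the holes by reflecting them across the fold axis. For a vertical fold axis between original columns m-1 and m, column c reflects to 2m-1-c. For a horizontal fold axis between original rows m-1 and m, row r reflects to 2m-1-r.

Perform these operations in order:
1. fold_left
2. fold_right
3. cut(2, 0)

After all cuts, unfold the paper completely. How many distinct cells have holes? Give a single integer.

Answer: 4

Derivation:
Op 1 fold_left: fold axis v@2; visible region now rows[0,16) x cols[0,2) = 16x2
Op 2 fold_right: fold axis v@1; visible region now rows[0,16) x cols[1,2) = 16x1
Op 3 cut(2, 0): punch at orig (2,1); cuts so far [(2, 1)]; region rows[0,16) x cols[1,2) = 16x1
Unfold 1 (reflect across v@1): 2 holes -> [(2, 0), (2, 1)]
Unfold 2 (reflect across v@2): 4 holes -> [(2, 0), (2, 1), (2, 2), (2, 3)]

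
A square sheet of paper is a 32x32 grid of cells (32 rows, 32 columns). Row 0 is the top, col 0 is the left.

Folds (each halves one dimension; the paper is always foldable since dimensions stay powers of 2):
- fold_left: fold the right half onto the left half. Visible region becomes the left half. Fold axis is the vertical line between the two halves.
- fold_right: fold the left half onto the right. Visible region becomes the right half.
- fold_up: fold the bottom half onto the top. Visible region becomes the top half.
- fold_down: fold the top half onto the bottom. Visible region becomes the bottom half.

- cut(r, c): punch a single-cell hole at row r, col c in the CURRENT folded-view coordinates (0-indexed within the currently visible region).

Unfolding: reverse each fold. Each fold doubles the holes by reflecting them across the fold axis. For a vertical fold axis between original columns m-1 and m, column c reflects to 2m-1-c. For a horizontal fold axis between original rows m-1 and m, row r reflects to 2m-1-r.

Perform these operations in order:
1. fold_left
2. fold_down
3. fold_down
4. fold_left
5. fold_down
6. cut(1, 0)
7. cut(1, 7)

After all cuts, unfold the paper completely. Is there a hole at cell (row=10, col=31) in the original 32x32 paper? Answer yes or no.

Op 1 fold_left: fold axis v@16; visible region now rows[0,32) x cols[0,16) = 32x16
Op 2 fold_down: fold axis h@16; visible region now rows[16,32) x cols[0,16) = 16x16
Op 3 fold_down: fold axis h@24; visible region now rows[24,32) x cols[0,16) = 8x16
Op 4 fold_left: fold axis v@8; visible region now rows[24,32) x cols[0,8) = 8x8
Op 5 fold_down: fold axis h@28; visible region now rows[28,32) x cols[0,8) = 4x8
Op 6 cut(1, 0): punch at orig (29,0); cuts so far [(29, 0)]; region rows[28,32) x cols[0,8) = 4x8
Op 7 cut(1, 7): punch at orig (29,7); cuts so far [(29, 0), (29, 7)]; region rows[28,32) x cols[0,8) = 4x8
Unfold 1 (reflect across h@28): 4 holes -> [(26, 0), (26, 7), (29, 0), (29, 7)]
Unfold 2 (reflect across v@8): 8 holes -> [(26, 0), (26, 7), (26, 8), (26, 15), (29, 0), (29, 7), (29, 8), (29, 15)]
Unfold 3 (reflect across h@24): 16 holes -> [(18, 0), (18, 7), (18, 8), (18, 15), (21, 0), (21, 7), (21, 8), (21, 15), (26, 0), (26, 7), (26, 8), (26, 15), (29, 0), (29, 7), (29, 8), (29, 15)]
Unfold 4 (reflect across h@16): 32 holes -> [(2, 0), (2, 7), (2, 8), (2, 15), (5, 0), (5, 7), (5, 8), (5, 15), (10, 0), (10, 7), (10, 8), (10, 15), (13, 0), (13, 7), (13, 8), (13, 15), (18, 0), (18, 7), (18, 8), (18, 15), (21, 0), (21, 7), (21, 8), (21, 15), (26, 0), (26, 7), (26, 8), (26, 15), (29, 0), (29, 7), (29, 8), (29, 15)]
Unfold 5 (reflect across v@16): 64 holes -> [(2, 0), (2, 7), (2, 8), (2, 15), (2, 16), (2, 23), (2, 24), (2, 31), (5, 0), (5, 7), (5, 8), (5, 15), (5, 16), (5, 23), (5, 24), (5, 31), (10, 0), (10, 7), (10, 8), (10, 15), (10, 16), (10, 23), (10, 24), (10, 31), (13, 0), (13, 7), (13, 8), (13, 15), (13, 16), (13, 23), (13, 24), (13, 31), (18, 0), (18, 7), (18, 8), (18, 15), (18, 16), (18, 23), (18, 24), (18, 31), (21, 0), (21, 7), (21, 8), (21, 15), (21, 16), (21, 23), (21, 24), (21, 31), (26, 0), (26, 7), (26, 8), (26, 15), (26, 16), (26, 23), (26, 24), (26, 31), (29, 0), (29, 7), (29, 8), (29, 15), (29, 16), (29, 23), (29, 24), (29, 31)]
Holes: [(2, 0), (2, 7), (2, 8), (2, 15), (2, 16), (2, 23), (2, 24), (2, 31), (5, 0), (5, 7), (5, 8), (5, 15), (5, 16), (5, 23), (5, 24), (5, 31), (10, 0), (10, 7), (10, 8), (10, 15), (10, 16), (10, 23), (10, 24), (10, 31), (13, 0), (13, 7), (13, 8), (13, 15), (13, 16), (13, 23), (13, 24), (13, 31), (18, 0), (18, 7), (18, 8), (18, 15), (18, 16), (18, 23), (18, 24), (18, 31), (21, 0), (21, 7), (21, 8), (21, 15), (21, 16), (21, 23), (21, 24), (21, 31), (26, 0), (26, 7), (26, 8), (26, 15), (26, 16), (26, 23), (26, 24), (26, 31), (29, 0), (29, 7), (29, 8), (29, 15), (29, 16), (29, 23), (29, 24), (29, 31)]

Answer: yes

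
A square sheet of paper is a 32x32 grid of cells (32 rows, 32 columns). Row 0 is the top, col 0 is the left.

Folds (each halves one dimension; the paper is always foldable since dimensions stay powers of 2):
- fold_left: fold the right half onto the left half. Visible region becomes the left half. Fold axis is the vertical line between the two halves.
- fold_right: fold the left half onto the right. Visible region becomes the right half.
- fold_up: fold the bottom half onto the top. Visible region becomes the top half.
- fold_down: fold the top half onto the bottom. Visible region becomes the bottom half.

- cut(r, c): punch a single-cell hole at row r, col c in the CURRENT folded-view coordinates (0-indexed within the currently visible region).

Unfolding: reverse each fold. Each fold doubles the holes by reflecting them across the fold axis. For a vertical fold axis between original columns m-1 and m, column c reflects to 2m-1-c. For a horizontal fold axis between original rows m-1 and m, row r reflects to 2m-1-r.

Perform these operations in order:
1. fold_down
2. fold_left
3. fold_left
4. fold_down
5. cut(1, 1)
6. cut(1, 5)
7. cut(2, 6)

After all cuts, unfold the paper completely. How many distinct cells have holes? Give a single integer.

Op 1 fold_down: fold axis h@16; visible region now rows[16,32) x cols[0,32) = 16x32
Op 2 fold_left: fold axis v@16; visible region now rows[16,32) x cols[0,16) = 16x16
Op 3 fold_left: fold axis v@8; visible region now rows[16,32) x cols[0,8) = 16x8
Op 4 fold_down: fold axis h@24; visible region now rows[24,32) x cols[0,8) = 8x8
Op 5 cut(1, 1): punch at orig (25,1); cuts so far [(25, 1)]; region rows[24,32) x cols[0,8) = 8x8
Op 6 cut(1, 5): punch at orig (25,5); cuts so far [(25, 1), (25, 5)]; region rows[24,32) x cols[0,8) = 8x8
Op 7 cut(2, 6): punch at orig (26,6); cuts so far [(25, 1), (25, 5), (26, 6)]; region rows[24,32) x cols[0,8) = 8x8
Unfold 1 (reflect across h@24): 6 holes -> [(21, 6), (22, 1), (22, 5), (25, 1), (25, 5), (26, 6)]
Unfold 2 (reflect across v@8): 12 holes -> [(21, 6), (21, 9), (22, 1), (22, 5), (22, 10), (22, 14), (25, 1), (25, 5), (25, 10), (25, 14), (26, 6), (26, 9)]
Unfold 3 (reflect across v@16): 24 holes -> [(21, 6), (21, 9), (21, 22), (21, 25), (22, 1), (22, 5), (22, 10), (22, 14), (22, 17), (22, 21), (22, 26), (22, 30), (25, 1), (25, 5), (25, 10), (25, 14), (25, 17), (25, 21), (25, 26), (25, 30), (26, 6), (26, 9), (26, 22), (26, 25)]
Unfold 4 (reflect across h@16): 48 holes -> [(5, 6), (5, 9), (5, 22), (5, 25), (6, 1), (6, 5), (6, 10), (6, 14), (6, 17), (6, 21), (6, 26), (6, 30), (9, 1), (9, 5), (9, 10), (9, 14), (9, 17), (9, 21), (9, 26), (9, 30), (10, 6), (10, 9), (10, 22), (10, 25), (21, 6), (21, 9), (21, 22), (21, 25), (22, 1), (22, 5), (22, 10), (22, 14), (22, 17), (22, 21), (22, 26), (22, 30), (25, 1), (25, 5), (25, 10), (25, 14), (25, 17), (25, 21), (25, 26), (25, 30), (26, 6), (26, 9), (26, 22), (26, 25)]

Answer: 48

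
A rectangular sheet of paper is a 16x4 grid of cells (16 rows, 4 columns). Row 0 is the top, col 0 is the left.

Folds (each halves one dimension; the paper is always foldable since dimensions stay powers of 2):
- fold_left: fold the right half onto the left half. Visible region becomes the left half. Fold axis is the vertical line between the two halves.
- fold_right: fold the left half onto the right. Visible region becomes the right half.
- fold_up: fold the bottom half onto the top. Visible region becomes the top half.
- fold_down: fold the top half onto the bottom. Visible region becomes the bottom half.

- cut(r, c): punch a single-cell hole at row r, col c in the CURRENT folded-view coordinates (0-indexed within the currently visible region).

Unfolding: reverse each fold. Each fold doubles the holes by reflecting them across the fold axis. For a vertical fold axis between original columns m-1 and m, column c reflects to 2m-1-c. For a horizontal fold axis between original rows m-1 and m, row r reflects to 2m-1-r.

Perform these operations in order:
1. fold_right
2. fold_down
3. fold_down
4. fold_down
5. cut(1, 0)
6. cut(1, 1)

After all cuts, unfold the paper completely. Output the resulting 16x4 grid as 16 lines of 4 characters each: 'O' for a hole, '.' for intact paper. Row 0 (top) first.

Op 1 fold_right: fold axis v@2; visible region now rows[0,16) x cols[2,4) = 16x2
Op 2 fold_down: fold axis h@8; visible region now rows[8,16) x cols[2,4) = 8x2
Op 3 fold_down: fold axis h@12; visible region now rows[12,16) x cols[2,4) = 4x2
Op 4 fold_down: fold axis h@14; visible region now rows[14,16) x cols[2,4) = 2x2
Op 5 cut(1, 0): punch at orig (15,2); cuts so far [(15, 2)]; region rows[14,16) x cols[2,4) = 2x2
Op 6 cut(1, 1): punch at orig (15,3); cuts so far [(15, 2), (15, 3)]; region rows[14,16) x cols[2,4) = 2x2
Unfold 1 (reflect across h@14): 4 holes -> [(12, 2), (12, 3), (15, 2), (15, 3)]
Unfold 2 (reflect across h@12): 8 holes -> [(8, 2), (8, 3), (11, 2), (11, 3), (12, 2), (12, 3), (15, 2), (15, 3)]
Unfold 3 (reflect across h@8): 16 holes -> [(0, 2), (0, 3), (3, 2), (3, 3), (4, 2), (4, 3), (7, 2), (7, 3), (8, 2), (8, 3), (11, 2), (11, 3), (12, 2), (12, 3), (15, 2), (15, 3)]
Unfold 4 (reflect across v@2): 32 holes -> [(0, 0), (0, 1), (0, 2), (0, 3), (3, 0), (3, 1), (3, 2), (3, 3), (4, 0), (4, 1), (4, 2), (4, 3), (7, 0), (7, 1), (7, 2), (7, 3), (8, 0), (8, 1), (8, 2), (8, 3), (11, 0), (11, 1), (11, 2), (11, 3), (12, 0), (12, 1), (12, 2), (12, 3), (15, 0), (15, 1), (15, 2), (15, 3)]

Answer: OOOO
....
....
OOOO
OOOO
....
....
OOOO
OOOO
....
....
OOOO
OOOO
....
....
OOOO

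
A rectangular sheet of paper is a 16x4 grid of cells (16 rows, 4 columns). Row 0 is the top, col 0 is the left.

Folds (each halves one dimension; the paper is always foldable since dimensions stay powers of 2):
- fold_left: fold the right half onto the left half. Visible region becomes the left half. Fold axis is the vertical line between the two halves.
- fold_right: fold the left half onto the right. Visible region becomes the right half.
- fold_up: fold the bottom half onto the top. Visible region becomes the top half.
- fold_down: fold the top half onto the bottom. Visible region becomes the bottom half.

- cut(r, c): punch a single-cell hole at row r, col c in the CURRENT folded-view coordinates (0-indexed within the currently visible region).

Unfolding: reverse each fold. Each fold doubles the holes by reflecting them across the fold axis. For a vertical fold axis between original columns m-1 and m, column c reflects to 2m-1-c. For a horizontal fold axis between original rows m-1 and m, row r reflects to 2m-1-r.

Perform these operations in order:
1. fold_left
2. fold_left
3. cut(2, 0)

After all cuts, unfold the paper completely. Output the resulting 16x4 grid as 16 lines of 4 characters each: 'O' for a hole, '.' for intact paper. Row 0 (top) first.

Answer: ....
....
OOOO
....
....
....
....
....
....
....
....
....
....
....
....
....

Derivation:
Op 1 fold_left: fold axis v@2; visible region now rows[0,16) x cols[0,2) = 16x2
Op 2 fold_left: fold axis v@1; visible region now rows[0,16) x cols[0,1) = 16x1
Op 3 cut(2, 0): punch at orig (2,0); cuts so far [(2, 0)]; region rows[0,16) x cols[0,1) = 16x1
Unfold 1 (reflect across v@1): 2 holes -> [(2, 0), (2, 1)]
Unfold 2 (reflect across v@2): 4 holes -> [(2, 0), (2, 1), (2, 2), (2, 3)]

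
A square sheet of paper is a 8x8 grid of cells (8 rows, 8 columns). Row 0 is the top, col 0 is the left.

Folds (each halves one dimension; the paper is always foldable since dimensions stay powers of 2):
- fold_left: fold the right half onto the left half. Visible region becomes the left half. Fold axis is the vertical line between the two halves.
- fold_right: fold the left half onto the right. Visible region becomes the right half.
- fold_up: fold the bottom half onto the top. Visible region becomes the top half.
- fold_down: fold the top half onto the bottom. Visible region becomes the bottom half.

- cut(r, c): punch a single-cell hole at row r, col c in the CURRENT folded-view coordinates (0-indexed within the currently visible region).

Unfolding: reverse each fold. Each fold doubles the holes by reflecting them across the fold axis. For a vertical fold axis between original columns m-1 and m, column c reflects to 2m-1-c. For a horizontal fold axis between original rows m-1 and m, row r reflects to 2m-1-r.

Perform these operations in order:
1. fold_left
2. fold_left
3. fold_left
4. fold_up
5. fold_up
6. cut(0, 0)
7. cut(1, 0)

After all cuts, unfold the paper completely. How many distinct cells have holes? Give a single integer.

Op 1 fold_left: fold axis v@4; visible region now rows[0,8) x cols[0,4) = 8x4
Op 2 fold_left: fold axis v@2; visible region now rows[0,8) x cols[0,2) = 8x2
Op 3 fold_left: fold axis v@1; visible region now rows[0,8) x cols[0,1) = 8x1
Op 4 fold_up: fold axis h@4; visible region now rows[0,4) x cols[0,1) = 4x1
Op 5 fold_up: fold axis h@2; visible region now rows[0,2) x cols[0,1) = 2x1
Op 6 cut(0, 0): punch at orig (0,0); cuts so far [(0, 0)]; region rows[0,2) x cols[0,1) = 2x1
Op 7 cut(1, 0): punch at orig (1,0); cuts so far [(0, 0), (1, 0)]; region rows[0,2) x cols[0,1) = 2x1
Unfold 1 (reflect across h@2): 4 holes -> [(0, 0), (1, 0), (2, 0), (3, 0)]
Unfold 2 (reflect across h@4): 8 holes -> [(0, 0), (1, 0), (2, 0), (3, 0), (4, 0), (5, 0), (6, 0), (7, 0)]
Unfold 3 (reflect across v@1): 16 holes -> [(0, 0), (0, 1), (1, 0), (1, 1), (2, 0), (2, 1), (3, 0), (3, 1), (4, 0), (4, 1), (5, 0), (5, 1), (6, 0), (6, 1), (7, 0), (7, 1)]
Unfold 4 (reflect across v@2): 32 holes -> [(0, 0), (0, 1), (0, 2), (0, 3), (1, 0), (1, 1), (1, 2), (1, 3), (2, 0), (2, 1), (2, 2), (2, 3), (3, 0), (3, 1), (3, 2), (3, 3), (4, 0), (4, 1), (4, 2), (4, 3), (5, 0), (5, 1), (5, 2), (5, 3), (6, 0), (6, 1), (6, 2), (6, 3), (7, 0), (7, 1), (7, 2), (7, 3)]
Unfold 5 (reflect across v@4): 64 holes -> [(0, 0), (0, 1), (0, 2), (0, 3), (0, 4), (0, 5), (0, 6), (0, 7), (1, 0), (1, 1), (1, 2), (1, 3), (1, 4), (1, 5), (1, 6), (1, 7), (2, 0), (2, 1), (2, 2), (2, 3), (2, 4), (2, 5), (2, 6), (2, 7), (3, 0), (3, 1), (3, 2), (3, 3), (3, 4), (3, 5), (3, 6), (3, 7), (4, 0), (4, 1), (4, 2), (4, 3), (4, 4), (4, 5), (4, 6), (4, 7), (5, 0), (5, 1), (5, 2), (5, 3), (5, 4), (5, 5), (5, 6), (5, 7), (6, 0), (6, 1), (6, 2), (6, 3), (6, 4), (6, 5), (6, 6), (6, 7), (7, 0), (7, 1), (7, 2), (7, 3), (7, 4), (7, 5), (7, 6), (7, 7)]

Answer: 64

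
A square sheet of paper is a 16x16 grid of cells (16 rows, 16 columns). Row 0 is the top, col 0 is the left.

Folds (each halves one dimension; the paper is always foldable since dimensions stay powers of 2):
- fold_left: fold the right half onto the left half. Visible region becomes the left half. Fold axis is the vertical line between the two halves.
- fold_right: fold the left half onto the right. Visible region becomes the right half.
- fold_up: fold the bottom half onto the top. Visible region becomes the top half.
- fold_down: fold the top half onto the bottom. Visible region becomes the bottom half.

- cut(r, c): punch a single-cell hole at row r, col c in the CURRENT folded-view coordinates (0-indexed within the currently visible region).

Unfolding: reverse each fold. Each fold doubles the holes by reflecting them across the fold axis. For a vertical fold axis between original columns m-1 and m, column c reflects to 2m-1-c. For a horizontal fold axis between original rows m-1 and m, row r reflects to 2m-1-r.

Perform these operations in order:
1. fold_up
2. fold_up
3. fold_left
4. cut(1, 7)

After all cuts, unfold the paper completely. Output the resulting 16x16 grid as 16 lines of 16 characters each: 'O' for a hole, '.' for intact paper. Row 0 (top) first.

Answer: ................
.......OO.......
................
................
................
................
.......OO.......
................
................
.......OO.......
................
................
................
................
.......OO.......
................

Derivation:
Op 1 fold_up: fold axis h@8; visible region now rows[0,8) x cols[0,16) = 8x16
Op 2 fold_up: fold axis h@4; visible region now rows[0,4) x cols[0,16) = 4x16
Op 3 fold_left: fold axis v@8; visible region now rows[0,4) x cols[0,8) = 4x8
Op 4 cut(1, 7): punch at orig (1,7); cuts so far [(1, 7)]; region rows[0,4) x cols[0,8) = 4x8
Unfold 1 (reflect across v@8): 2 holes -> [(1, 7), (1, 8)]
Unfold 2 (reflect across h@4): 4 holes -> [(1, 7), (1, 8), (6, 7), (6, 8)]
Unfold 3 (reflect across h@8): 8 holes -> [(1, 7), (1, 8), (6, 7), (6, 8), (9, 7), (9, 8), (14, 7), (14, 8)]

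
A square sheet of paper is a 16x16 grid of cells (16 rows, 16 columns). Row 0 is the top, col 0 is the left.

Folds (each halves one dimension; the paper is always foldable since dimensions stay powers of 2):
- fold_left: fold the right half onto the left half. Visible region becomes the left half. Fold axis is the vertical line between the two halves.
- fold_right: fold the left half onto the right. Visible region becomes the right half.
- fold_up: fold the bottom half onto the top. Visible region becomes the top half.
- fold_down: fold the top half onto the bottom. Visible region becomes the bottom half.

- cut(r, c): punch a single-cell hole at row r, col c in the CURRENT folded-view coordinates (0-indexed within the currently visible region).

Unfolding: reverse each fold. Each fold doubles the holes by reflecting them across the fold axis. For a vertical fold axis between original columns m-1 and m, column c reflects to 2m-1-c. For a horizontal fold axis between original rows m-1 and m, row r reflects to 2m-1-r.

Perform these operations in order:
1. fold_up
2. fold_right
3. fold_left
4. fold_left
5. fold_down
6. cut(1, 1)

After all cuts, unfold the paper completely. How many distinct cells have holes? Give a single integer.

Answer: 32

Derivation:
Op 1 fold_up: fold axis h@8; visible region now rows[0,8) x cols[0,16) = 8x16
Op 2 fold_right: fold axis v@8; visible region now rows[0,8) x cols[8,16) = 8x8
Op 3 fold_left: fold axis v@12; visible region now rows[0,8) x cols[8,12) = 8x4
Op 4 fold_left: fold axis v@10; visible region now rows[0,8) x cols[8,10) = 8x2
Op 5 fold_down: fold axis h@4; visible region now rows[4,8) x cols[8,10) = 4x2
Op 6 cut(1, 1): punch at orig (5,9); cuts so far [(5, 9)]; region rows[4,8) x cols[8,10) = 4x2
Unfold 1 (reflect across h@4): 2 holes -> [(2, 9), (5, 9)]
Unfold 2 (reflect across v@10): 4 holes -> [(2, 9), (2, 10), (5, 9), (5, 10)]
Unfold 3 (reflect across v@12): 8 holes -> [(2, 9), (2, 10), (2, 13), (2, 14), (5, 9), (5, 10), (5, 13), (5, 14)]
Unfold 4 (reflect across v@8): 16 holes -> [(2, 1), (2, 2), (2, 5), (2, 6), (2, 9), (2, 10), (2, 13), (2, 14), (5, 1), (5, 2), (5, 5), (5, 6), (5, 9), (5, 10), (5, 13), (5, 14)]
Unfold 5 (reflect across h@8): 32 holes -> [(2, 1), (2, 2), (2, 5), (2, 6), (2, 9), (2, 10), (2, 13), (2, 14), (5, 1), (5, 2), (5, 5), (5, 6), (5, 9), (5, 10), (5, 13), (5, 14), (10, 1), (10, 2), (10, 5), (10, 6), (10, 9), (10, 10), (10, 13), (10, 14), (13, 1), (13, 2), (13, 5), (13, 6), (13, 9), (13, 10), (13, 13), (13, 14)]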